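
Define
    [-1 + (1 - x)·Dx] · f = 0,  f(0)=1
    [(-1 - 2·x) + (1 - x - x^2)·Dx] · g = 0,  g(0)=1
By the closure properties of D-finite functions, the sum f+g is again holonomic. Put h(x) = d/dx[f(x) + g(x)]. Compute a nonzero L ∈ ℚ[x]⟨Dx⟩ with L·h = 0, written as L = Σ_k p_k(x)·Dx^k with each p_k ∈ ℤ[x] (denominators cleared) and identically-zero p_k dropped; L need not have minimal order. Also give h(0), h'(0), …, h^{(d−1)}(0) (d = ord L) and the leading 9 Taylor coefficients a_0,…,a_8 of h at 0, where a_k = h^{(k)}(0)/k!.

f: a_k = 1, 1, 1, 1, 1, 1, 1, 1, 1, …
g: a_k = 1, 1, 2, 3, 5, 8, 13, 21, 34, …
f+g: L₀ = lclm(L_f,L_g), ord ≤ 1+1.
Differentiate: ansatz ord ≤ ord L₀ ⇒ L.
L = (-6 - 24·x - 24·x^3 + 6·x^4) + (6 + 6·x - 6·x^2 - 21·x^4 + 6·x^5)·Dx + (-1 + 2·x - 3·x^2 + 6·x^3 - 2·x^4 - 3·x^5 + x^6)·Dx^2  (order 2).
h: a_k = 2, 6, 12, 24, 45, 84, 154, 280, 504, …
ICs: h(0) = 2, h′(0) = 6.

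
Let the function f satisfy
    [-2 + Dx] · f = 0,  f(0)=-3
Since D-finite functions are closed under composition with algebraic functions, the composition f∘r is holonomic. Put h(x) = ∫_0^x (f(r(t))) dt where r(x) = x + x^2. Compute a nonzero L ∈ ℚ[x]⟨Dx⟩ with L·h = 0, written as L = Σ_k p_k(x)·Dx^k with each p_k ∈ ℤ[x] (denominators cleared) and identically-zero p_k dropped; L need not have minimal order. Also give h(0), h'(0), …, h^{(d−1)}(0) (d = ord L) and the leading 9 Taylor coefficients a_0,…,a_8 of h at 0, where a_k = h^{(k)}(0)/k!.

L = (-2 - 4·x)·Dx + Dx^2  (order 2).
h: a_k = 0, -3, -3, -4, -4, -4, -52/15, -304/105, -232/105, …
ICs: h(0) = 0, h′(0) = -3.

f: a_k = -3, -6, -6, -4, -2, -4/5, -4/15, -8/105, -2/105, …
Change of var in L_f (x↦r) gives L₀.
h=∫h₀ ⇒ L = L₀·Dx.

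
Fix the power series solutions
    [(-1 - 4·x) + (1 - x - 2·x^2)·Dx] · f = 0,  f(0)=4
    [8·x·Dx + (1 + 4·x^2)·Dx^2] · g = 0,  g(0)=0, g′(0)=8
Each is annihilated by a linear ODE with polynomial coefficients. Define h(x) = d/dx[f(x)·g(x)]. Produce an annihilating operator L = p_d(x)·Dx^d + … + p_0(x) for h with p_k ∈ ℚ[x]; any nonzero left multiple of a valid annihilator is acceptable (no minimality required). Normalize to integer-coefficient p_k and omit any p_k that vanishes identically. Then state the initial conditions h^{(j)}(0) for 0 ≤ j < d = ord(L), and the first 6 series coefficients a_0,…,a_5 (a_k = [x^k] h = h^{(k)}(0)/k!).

f: a_k = 4, 4, 12, 20, 44, 84, …
g: a_k = 0, 8, 0, -32/3, 0, 128/5, …
L₀ := L_f ⊗_s L_g (sym. prod.), ord ≤ 2.
Derive L from L₀ (diff closure).
L = (288·x^2 + 384·x^3 + 1152·x^4) + (5 + 24·x + 36·x^2 + 128·x^3 + 384·x^4 + 768·x^5)·Dx + (-1 - x - 12·x^2 + 12·x^3 - 8·x^4 + 64·x^5 + 96·x^6)·Dx^2  (order 2).
h: a_k = 32, 64, 160, 1408/3, 1632, 16832/5, …
ICs: h(0) = 32, h′(0) = 64.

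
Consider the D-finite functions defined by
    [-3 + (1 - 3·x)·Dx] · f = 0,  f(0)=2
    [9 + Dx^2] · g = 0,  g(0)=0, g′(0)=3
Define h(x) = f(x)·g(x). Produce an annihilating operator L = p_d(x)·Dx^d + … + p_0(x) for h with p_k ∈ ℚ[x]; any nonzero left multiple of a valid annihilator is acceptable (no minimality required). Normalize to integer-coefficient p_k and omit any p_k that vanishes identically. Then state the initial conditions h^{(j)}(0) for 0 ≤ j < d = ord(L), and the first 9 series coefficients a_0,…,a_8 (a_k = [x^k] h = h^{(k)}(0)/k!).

f: a_k = 2, 6, 18, 54, 162, 486, 1458, 4374, 13122, …
g: a_k = 0, 3, 0, -9/2, 0, 81/40, 0, -243/560, 0, …
f·g: L₀ = L_f ⊗_s L_g, ord ≤ 1·2.
L = (-9 + 27·x) + 6·Dx + (-1 + 3·x)·Dx^2  (order 2).
h: a_k = 0, 6, 18, 45, 135, 8181/20, 24543/20, 1030563/280, 3091689/280, …
ICs: h(0) = 0, h′(0) = 6.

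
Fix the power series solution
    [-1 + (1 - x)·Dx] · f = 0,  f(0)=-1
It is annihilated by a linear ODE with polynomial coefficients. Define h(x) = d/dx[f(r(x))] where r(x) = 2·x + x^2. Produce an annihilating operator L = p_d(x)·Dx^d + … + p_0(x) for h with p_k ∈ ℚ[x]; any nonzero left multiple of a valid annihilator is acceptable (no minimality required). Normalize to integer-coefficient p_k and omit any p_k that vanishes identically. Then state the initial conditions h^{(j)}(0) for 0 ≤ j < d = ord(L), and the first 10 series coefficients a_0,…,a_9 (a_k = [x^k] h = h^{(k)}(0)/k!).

L = (5 + 6·x + 3·x^2) + (-1 + x + 3·x^2 + x^3)·Dx  (order 1).
h: a_k = -2, -10, -36, -116, -350, -1014, -2856, -7880, -21402, -57410, …
ICs: h(0) = -2.

f: a_k = -1, -1, -1, -1, -1, -1, -1, -1, -1, -1, …
h₀=f(r): pull back L_f along r ⇒ L₀.
Derive L from L₀ (diff closure).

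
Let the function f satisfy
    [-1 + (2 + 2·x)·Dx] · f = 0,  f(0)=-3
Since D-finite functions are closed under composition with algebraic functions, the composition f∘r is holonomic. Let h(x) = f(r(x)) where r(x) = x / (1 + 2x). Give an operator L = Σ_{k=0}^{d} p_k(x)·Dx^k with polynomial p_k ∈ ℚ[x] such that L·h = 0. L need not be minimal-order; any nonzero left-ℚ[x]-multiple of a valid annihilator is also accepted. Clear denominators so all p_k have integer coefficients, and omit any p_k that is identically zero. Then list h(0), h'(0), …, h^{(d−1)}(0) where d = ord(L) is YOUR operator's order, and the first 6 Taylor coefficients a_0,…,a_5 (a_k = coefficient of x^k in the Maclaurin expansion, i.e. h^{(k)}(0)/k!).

f: a_k = -3, -3/2, 3/8, -3/16, 15/128, -21/256, …
f∘r: x↦r, Dx↦Dx/r' in L_f ⇒ L₀.
L = -1 + (2 + 10·x + 12·x^2)·Dx  (order 1).
h: a_k = -3, -3/2, 27/8, -123/16, 2271/128, -10629/256, …
ICs: h(0) = -3.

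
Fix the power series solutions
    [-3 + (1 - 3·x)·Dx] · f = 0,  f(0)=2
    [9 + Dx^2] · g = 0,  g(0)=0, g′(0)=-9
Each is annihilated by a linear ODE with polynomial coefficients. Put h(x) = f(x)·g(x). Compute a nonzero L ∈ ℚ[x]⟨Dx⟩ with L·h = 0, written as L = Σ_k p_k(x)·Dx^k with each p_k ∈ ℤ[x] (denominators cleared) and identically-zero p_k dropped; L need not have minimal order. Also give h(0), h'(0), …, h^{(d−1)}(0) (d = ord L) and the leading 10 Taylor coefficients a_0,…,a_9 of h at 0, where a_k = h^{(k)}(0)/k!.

f: a_k = 2, 6, 18, 54, 162, 486, 1458, 4374, 13122, 39366, …
g: a_k = 0, -9, 0, 27/2, 0, -243/40, 0, 729/560, 0, -729/4480, …
h₀=f·g: eliminate ⇒ L₀, order ≤ 1·2.
L = (-9 + 27·x) + 6·Dx + (-1 + 3·x)·Dx^2  (order 2).
h: a_k = 0, -18, -54, -135, -405, -24543/20, -73629/20, -3091689/280, -9275067/280, -222602337/2240, …
ICs: h(0) = 0, h′(0) = -18.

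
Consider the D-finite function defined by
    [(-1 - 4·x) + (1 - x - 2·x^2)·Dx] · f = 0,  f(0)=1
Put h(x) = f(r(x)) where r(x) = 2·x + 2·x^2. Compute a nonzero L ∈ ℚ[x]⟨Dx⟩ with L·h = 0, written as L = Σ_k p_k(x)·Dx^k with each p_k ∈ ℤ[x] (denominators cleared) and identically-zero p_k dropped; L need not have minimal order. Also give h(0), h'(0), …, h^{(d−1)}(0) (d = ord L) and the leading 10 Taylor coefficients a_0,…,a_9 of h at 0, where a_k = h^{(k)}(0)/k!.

L = (2 + 20·x + 48·x^2 + 32·x^3) + (-1 + 2·x + 10·x^2 + 16·x^3 + 8·x^4)·Dx  (order 1).
h: a_k = 1, 2, 14, 64, 308, 1496, 7208, 34816, 168112, 811680, …
ICs: h(0) = 1.

f: a_k = 1, 1, 3, 5, 11, 21, 43, 85, 171, 341, …
f∘r: x↦r, Dx↦Dx/r' in L_f ⇒ L₀.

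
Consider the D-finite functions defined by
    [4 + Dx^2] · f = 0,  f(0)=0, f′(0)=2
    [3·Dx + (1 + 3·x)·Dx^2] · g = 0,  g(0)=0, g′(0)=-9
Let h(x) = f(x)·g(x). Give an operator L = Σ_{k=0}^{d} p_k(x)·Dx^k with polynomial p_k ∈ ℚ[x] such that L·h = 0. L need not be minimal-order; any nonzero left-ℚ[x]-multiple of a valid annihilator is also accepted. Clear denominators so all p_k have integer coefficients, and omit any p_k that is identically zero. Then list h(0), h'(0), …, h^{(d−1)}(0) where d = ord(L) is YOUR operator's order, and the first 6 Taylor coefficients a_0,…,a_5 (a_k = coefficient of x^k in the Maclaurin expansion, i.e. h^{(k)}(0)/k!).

f: a_k = 0, 2, 0, -4/3, 0, 4/15, …
g: a_k = 0, -9, 27/2, -27, 243/4, -729/5, …
Sym-product of L_f,L_g gives L₀ (≤ ord 4).
L = (-1112 - 1248·x + 7344·x^2 + 27648·x^3 + 20736·x^4) + (-48 + 2160·x + 10368·x^2 + 10368·x^3)·Dx + (-250 + 240·x + 4968·x^2 + 13824·x^3 + 10368·x^4)·Dx^2 + (-12 + 540·x + 2592·x^2 + 2592·x^3)·Dx^3 + (7 + 138·x + 783·x^2 + 1728·x^3 + 1296·x^4)·Dx^4  (order 4).
h: a_k = 0, 0, -18, 27, -42, 207/2, …
ICs: h(0) = 0, h′(0) = 0, h′′(0) = -36, h′′′(0) = 162.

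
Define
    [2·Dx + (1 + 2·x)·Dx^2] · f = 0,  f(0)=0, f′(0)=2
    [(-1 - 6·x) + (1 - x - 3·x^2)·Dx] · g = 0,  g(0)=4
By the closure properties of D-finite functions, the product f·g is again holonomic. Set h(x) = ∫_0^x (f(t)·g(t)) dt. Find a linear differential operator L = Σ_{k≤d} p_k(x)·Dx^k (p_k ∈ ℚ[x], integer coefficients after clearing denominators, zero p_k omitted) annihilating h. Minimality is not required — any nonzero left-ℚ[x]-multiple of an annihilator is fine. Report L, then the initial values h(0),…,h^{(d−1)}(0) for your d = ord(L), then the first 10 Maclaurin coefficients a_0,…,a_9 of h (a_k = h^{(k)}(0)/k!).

f: a_k = 0, 2, -2, 8/3, -4, 32/5, -32/3, 128/7, -32, 512/9, …
g: a_k = 4, 4, 16, 28, 76, 160, 388, 868, 2032, 4636, …
Sym-product of L_f,L_g gives L₀ (≤ ord 2).
∫: right-multiply L₀ by Dx.
L = (8 + 24·x)·Dx + (18·x + 30·x^2)·Dx^2 + (-1 - x + 5·x^2 + 6·x^3)·Dx^3  (order 3).
h: a_k = 0, 0, 4, 0, 26/3, 56/15, 1112/45, 808/35, 2973/35, 36272/315, …
ICs: h(0) = 0, h′(0) = 0, h′′(0) = 8.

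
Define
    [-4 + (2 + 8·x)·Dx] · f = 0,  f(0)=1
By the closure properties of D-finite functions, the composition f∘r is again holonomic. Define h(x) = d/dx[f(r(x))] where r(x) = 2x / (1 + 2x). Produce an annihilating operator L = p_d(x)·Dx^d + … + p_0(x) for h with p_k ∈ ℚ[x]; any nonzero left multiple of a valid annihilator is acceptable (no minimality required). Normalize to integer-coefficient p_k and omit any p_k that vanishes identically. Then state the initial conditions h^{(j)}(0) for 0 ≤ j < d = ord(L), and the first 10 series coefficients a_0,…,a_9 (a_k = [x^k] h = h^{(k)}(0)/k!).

L = (-8 - 40·x) + (-1 - 12·x - 20·x^2)·Dx  (order 1).
h: a_k = 4, -32, 240, -1920, 16320, -144384, 1309952, -12083200, 112757760, -1061314560, …
ICs: h(0) = 4.

f: a_k = 1, 2, -2, 4, -10, 28, -84, 264, -858, 2860, …
f∘r: x↦r, Dx↦Dx/r' in L_f ⇒ L₀.
Differentiate: ansatz ord ≤ ord L₀ ⇒ L.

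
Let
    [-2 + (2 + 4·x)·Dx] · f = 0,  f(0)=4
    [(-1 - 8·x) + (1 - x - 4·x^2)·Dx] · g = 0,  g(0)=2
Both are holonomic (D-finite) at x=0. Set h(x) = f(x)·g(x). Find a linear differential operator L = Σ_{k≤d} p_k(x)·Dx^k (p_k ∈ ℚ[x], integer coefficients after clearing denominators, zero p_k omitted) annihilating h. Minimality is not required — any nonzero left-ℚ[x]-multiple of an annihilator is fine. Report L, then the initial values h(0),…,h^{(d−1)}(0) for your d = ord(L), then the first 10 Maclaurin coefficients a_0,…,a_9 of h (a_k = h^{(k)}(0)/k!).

L = (2 + 9·x + 12·x^2) + (-1 - x + 6·x^2 + 8·x^3)·Dx  (order 1).
h: a_k = 8, 16, 44, 112, 283, 738, 3719/2, 4828, 195827/16, 252767/8, …
ICs: h(0) = 8.

f: a_k = 4, 4, -2, 2, -5/2, 7/2, -21/4, 33/4, -429/32, 715/32, …
g: a_k = 2, 2, 10, 18, 58, 130, 362, 882, 2330, 5858, …
Product ⇒ symmetric product L₀, ord ≤ 1.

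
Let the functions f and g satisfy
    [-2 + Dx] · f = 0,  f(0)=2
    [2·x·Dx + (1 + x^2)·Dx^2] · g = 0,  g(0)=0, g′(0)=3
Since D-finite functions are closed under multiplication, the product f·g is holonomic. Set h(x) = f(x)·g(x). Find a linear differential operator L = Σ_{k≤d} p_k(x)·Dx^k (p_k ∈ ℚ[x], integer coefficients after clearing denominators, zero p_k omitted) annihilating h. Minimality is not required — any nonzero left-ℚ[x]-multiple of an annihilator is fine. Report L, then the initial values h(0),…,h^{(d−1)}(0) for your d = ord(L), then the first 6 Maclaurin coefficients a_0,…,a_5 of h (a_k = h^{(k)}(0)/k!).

L = (4 - 4·x + 4·x^2) + (-4 + 2·x - 4·x^2)·Dx + (1 + x^2)·Dx^2  (order 2).
h: a_k = 0, 6, 12, 10, 4, 6/5, …
ICs: h(0) = 0, h′(0) = 6.

f: a_k = 2, 4, 4, 8/3, 4/3, 8/15, …
g: a_k = 0, 3, 0, -1, 0, 3/5, …
L₀ := L_f ⊗_s L_g (sym. prod.), ord ≤ 2.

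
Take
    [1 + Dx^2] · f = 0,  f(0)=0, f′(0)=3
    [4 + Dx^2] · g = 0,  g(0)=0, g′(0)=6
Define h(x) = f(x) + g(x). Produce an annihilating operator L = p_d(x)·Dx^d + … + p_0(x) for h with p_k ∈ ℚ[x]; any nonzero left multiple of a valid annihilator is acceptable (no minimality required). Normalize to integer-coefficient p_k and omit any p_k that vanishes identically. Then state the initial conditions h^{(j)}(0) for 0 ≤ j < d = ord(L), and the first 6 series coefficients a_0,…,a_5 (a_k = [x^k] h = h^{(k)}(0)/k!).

L = 4 + 5·Dx^2 + Dx^4  (order 4).
h: a_k = 0, 9, 0, -9/2, 0, 33/40, …
ICs: h(0) = 0, h′(0) = 9, h′′(0) = 0, h′′′(0) = -27.

f: a_k = 0, 3, 0, -1/2, 0, 1/40, …
g: a_k = 0, 6, 0, -4, 0, 4/5, …
f+g: L₀ = lclm(L_f,L_g), ord ≤ 2+2.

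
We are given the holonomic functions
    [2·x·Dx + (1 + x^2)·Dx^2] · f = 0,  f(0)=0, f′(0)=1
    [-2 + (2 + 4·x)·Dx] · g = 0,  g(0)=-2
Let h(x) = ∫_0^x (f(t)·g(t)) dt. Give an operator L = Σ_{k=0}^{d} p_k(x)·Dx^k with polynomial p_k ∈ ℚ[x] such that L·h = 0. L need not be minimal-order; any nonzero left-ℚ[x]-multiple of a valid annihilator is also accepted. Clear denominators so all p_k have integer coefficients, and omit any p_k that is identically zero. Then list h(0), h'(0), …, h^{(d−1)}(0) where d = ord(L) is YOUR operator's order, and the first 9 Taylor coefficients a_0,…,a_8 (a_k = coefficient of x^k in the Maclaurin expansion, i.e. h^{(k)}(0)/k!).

L = (3 - 2·x - x^2)·Dx + (-2 - 2·x + 6·x^2 + 4·x^3)·Dx^2 + (1 + 4·x + 5·x^2 + 4·x^3 + 4·x^4)·Dx^3  (order 3).
h: a_k = 0, 0, -1, -2/3, 5/12, -1/15, 31/360, -109/420, 2263/6720, …
ICs: h(0) = 0, h′(0) = 0, h′′(0) = -2.

f: a_k = 0, 1, 0, -1/3, 0, 1/5, 0, -1/7, 0, …
g: a_k = -2, -2, 1, -1, 5/4, -7/4, 21/8, -33/8, 429/64, …
L₀ := L_f ⊗_s L_g (sym. prod.), ord ≤ 2.
h=∫₀ˣh₀: take L = L₀·Dx.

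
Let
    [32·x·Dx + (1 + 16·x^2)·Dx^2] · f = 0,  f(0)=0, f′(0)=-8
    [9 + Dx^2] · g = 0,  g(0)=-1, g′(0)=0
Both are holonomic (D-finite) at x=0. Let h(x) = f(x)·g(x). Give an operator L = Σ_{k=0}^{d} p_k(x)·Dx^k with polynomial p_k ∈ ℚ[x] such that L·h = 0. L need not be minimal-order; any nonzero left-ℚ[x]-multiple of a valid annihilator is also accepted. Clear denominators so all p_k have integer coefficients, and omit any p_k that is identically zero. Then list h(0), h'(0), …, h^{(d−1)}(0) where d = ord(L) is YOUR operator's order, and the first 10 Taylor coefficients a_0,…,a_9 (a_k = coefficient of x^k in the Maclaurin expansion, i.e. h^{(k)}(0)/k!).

L = (16425 + 696384·x^2 + 2778624·x^4 + 11943936·x^6 + 47775744·x^8) + (23616·x + 543744·x^3 + 3981312·x^5 + 21233664·x^7)·Dx + (2050 + 87168·x^2 + 470016·x^4 + 2654208·x^6 + 10616832·x^8)·Dx^2 + (2624·x + 60416·x^3 + 442368·x^5 + 2359296·x^7)·Dx^3 + (25 + 1088·x^2 + 17920·x^4 + 147456·x^6 + 589824·x^8)·Dx^4  (order 4).
h: a_k = 0, 8, 0, -236/3, 0, 3143/5, 0, -467351/70, 0, 81392237/1008, …
ICs: h(0) = 0, h′(0) = 8, h′′(0) = 0, h′′′(0) = -472.

f: a_k = 0, -8, 0, 128/3, 0, -2048/5, 0, 32768/7, 0, -524288/9, …
g: a_k = -1, 0, 9/2, 0, -27/8, 0, 81/80, 0, -729/4480, 0, …
Sym-product of L_f,L_g gives L₀ (≤ ord 4).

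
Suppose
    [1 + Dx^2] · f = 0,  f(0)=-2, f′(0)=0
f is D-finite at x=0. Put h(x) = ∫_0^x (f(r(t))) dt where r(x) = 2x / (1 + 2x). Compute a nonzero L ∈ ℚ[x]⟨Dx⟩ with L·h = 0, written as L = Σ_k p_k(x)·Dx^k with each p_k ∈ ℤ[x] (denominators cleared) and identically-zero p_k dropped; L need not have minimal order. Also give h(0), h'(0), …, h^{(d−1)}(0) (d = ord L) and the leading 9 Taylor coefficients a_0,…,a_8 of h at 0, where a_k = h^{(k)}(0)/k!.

f: a_k = -2, 0, 1, 0, -1/12, 0, 1/360, 0, -1/20160, …
Change of var in L_f (x↦r) gives L₀.
h=∫₀ˣh₀: take L = L₀·Dx.
L = 4·Dx + (4 + 24·x + 48·x^2 + 32·x^3)·Dx^2 + (1 + 8·x + 24·x^2 + 32·x^3 + 16·x^4)·Dx^3  (order 3).
h: a_k = 0, -2, 0, 4/3, -4, 28/3, -176/9, 12008/315, -348/5, …
ICs: h(0) = 0, h′(0) = -2, h′′(0) = 0.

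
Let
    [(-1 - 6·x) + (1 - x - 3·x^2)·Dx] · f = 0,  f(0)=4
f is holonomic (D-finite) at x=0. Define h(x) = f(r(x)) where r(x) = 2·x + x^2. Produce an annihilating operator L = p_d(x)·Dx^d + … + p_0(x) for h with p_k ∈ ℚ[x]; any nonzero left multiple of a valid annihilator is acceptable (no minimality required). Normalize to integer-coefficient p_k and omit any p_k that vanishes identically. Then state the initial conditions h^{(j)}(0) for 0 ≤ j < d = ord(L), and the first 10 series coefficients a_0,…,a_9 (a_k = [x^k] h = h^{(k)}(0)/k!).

f: a_k = 4, 4, 16, 28, 76, 160, 388, 868, 2032, 4636, …
h₀=f(r): pull back L_f along r ⇒ L₀.
L = (2 + 26·x + 36·x^2 + 12·x^3) + (-1 + 2·x + 13·x^2 + 12·x^3 + 3·x^4)·Dx  (order 1).
h: a_k = 4, 8, 68, 288, 1568, 7720, 39484, 199008, 1008652, 5101376, …
ICs: h(0) = 4.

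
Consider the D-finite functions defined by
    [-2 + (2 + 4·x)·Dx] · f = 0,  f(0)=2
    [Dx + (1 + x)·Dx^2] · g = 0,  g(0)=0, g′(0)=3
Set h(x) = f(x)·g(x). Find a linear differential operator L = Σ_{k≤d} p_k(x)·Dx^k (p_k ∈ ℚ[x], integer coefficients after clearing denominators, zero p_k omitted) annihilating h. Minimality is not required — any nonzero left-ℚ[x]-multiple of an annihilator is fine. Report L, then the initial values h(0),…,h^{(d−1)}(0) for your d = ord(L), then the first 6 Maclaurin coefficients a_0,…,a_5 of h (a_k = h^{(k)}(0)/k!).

L = (2 + x) + (-1 - 2·x)·Dx + (1 + 5·x + 8·x^2 + 4·x^3)·Dx^2  (order 2).
h: a_k = 0, 6, 3, -4, 5, -131/20, …
ICs: h(0) = 0, h′(0) = 6.

f: a_k = 2, 2, -1, 1, -5/4, 7/4, …
g: a_k = 0, 3, -3/2, 1, -3/4, 3/5, …
Sym-product of L_f,L_g gives L₀ (≤ ord 2).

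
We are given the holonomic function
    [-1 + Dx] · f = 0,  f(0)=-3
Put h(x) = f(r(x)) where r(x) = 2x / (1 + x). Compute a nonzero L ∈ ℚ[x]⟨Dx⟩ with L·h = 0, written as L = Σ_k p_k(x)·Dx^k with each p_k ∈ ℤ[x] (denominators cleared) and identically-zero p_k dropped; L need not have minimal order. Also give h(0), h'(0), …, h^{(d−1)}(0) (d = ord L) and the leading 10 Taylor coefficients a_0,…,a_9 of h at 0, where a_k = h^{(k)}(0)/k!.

L = -2 + (1 + 2·x + x^2)·Dx  (order 1).
h: a_k = -3, -6, 0, 2, -2, 6/5, -4/15, -10/21, 32/35, -142/135, …
ICs: h(0) = -3.

f: a_k = -3, -3, -3/2, -1/2, -1/8, -1/40, -1/240, -1/1680, -1/13440, -1/120960, …
Change of var in L_f (x↦r) gives L₀.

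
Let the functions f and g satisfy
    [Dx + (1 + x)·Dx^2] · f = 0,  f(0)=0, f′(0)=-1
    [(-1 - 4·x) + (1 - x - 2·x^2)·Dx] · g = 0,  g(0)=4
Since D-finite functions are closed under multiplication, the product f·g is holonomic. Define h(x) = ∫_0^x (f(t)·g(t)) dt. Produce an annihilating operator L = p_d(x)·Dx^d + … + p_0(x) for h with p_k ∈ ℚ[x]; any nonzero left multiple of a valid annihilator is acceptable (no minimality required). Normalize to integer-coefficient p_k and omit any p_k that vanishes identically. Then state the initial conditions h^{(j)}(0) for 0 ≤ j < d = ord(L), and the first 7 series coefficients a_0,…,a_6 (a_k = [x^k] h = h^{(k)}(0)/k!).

L = (5 + 8·x)·Dx + (1 + 11·x + 10·x^2)·Dx^2 + (-1 + 3·x^2 + 2·x^3)·Dx^3  (order 3).
h: a_k = 0, 0, -2, -2/3, -17/6, -43/15, -63/10, …
ICs: h(0) = 0, h′(0) = 0, h′′(0) = -4.

f: a_k = 0, -1, 1/2, -1/3, 1/4, -1/5, 1/6, …
g: a_k = 4, 4, 12, 20, 44, 84, 172, …
Product ⇒ symmetric product L₀, ord ≤ 2.
h=∫₀ˣh₀: take L = L₀·Dx.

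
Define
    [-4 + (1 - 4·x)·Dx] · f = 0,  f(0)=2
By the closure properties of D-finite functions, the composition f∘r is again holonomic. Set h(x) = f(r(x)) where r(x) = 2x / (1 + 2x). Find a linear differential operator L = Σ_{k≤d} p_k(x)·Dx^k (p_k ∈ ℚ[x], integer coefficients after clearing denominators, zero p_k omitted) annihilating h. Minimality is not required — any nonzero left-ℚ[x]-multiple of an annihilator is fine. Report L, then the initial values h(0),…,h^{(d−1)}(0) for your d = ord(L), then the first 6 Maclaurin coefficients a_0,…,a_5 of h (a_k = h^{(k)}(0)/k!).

f: a_k = 2, 8, 32, 128, 512, 2048, …
h₀=f(r): pull back L_f along r ⇒ L₀.
L = 8 + (-1 + 4·x + 12·x^2)·Dx  (order 1).
h: a_k = 2, 16, 96, 576, 3456, 20736, …
ICs: h(0) = 2.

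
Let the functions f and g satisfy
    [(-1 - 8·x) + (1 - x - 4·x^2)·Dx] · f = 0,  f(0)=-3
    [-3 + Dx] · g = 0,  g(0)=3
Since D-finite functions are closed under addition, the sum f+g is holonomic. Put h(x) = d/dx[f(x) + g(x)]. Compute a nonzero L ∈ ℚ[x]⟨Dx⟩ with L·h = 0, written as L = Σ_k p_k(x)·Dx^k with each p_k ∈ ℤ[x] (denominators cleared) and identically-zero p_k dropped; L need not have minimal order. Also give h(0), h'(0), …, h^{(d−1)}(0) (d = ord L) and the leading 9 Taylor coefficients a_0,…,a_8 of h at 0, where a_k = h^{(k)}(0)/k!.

L = (72 + 1314·x + 1440·x^2 + 6336·x^3 + 3456·x^4) + (-45 - 426·x - 783·x^2 - 1968·x^3 + 720·x^4 + 1152·x^5)·Dx + (7 - 4·x + 101·x^2 - 48·x^3 - 624·x^4 - 384·x^5)·Dx^2  (order 2).
h: a_k = 6, -3, -81/2, -615/2, -7557/8, -129591/40, -740151/80, -15655413/560, -354285279/4480, …
ICs: h(0) = 6, h′(0) = -3.

f: a_k = -3, -3, -15, -27, -87, -195, -543, -1323, -3495, …
g: a_k = 3, 9, 27/2, 27/2, 81/8, 243/40, 243/80, 729/560, 2187/4480, …
Weyl lclm of L_f,L_g ⇒ L₀ (ord ≤ 2).
h₀' ⇒ L via d/dx closure of L₀.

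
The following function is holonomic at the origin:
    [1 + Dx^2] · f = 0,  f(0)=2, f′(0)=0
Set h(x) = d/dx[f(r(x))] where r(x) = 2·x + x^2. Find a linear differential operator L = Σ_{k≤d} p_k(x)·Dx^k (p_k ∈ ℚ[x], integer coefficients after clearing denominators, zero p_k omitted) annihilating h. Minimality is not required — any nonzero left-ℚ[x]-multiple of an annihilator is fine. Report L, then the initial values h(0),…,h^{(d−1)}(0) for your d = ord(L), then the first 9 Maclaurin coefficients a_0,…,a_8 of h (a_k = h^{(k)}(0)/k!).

L = (7 + 16·x + 24·x^2 + 16·x^3 + 4·x^4) + (-3 - 3·x)·Dx + (1 + 2·x + x^2)·Dx^2  (order 2).
h: a_k = 0, -8, -12, 4/3, 40/3, 164/15, 14/15, -1438/315, -124/35, …
ICs: h(0) = 0, h′(0) = -8.

f: a_k = 2, 0, -1, 0, 1/12, 0, -1/360, 0, 1/20160, …
f∘r: x↦r, Dx↦Dx/r' in L_f ⇒ L₀.
Differentiate: ansatz ord ≤ ord L₀ ⇒ L.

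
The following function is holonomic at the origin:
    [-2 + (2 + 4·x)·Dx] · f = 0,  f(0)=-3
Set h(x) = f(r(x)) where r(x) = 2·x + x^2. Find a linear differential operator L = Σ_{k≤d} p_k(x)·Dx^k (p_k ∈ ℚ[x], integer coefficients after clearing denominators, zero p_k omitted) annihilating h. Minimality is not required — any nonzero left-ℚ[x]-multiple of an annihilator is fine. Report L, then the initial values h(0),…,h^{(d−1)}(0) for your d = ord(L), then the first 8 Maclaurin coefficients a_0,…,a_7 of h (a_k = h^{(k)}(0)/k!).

f: a_k = -3, -3, 3/2, -3/2, 15/8, -21/8, 63/16, -99/16, …
Substitute x→r, Dx→(1/r')Dx; clear ⇒ L₀.
L = (-2 - 2·x) + (1 + 4·x + 2·x^2)·Dx  (order 1).
h: a_k = -3, -6, 3, -6, 27/2, -33, 171/2, -231, …
ICs: h(0) = -3.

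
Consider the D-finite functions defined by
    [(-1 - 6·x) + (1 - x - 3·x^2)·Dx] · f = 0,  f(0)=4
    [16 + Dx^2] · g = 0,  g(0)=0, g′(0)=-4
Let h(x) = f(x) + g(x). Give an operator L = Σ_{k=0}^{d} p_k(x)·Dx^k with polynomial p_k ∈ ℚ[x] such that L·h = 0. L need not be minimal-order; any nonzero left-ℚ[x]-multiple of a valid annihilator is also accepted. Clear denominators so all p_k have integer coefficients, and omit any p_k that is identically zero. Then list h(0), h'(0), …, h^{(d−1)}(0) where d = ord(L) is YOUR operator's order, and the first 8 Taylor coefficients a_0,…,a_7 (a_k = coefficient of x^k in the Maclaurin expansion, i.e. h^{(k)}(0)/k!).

L = (464 + 2816·x + 416·x^2 + 2112·x^3 + 5760·x^4 + 6912·x^5) + (-192 + 304·x + 672·x^2 - 1312·x^3 - 1008·x^4 + 3456·x^5 + 3456·x^6)·Dx + (29 + 176·x + 26·x^2 + 132·x^3 + 360·x^4 + 432·x^5)·Dx^2 + (-12 + 19·x + 42·x^2 - 82·x^3 - 63·x^4 + 216·x^5 + 216·x^6)·Dx^3  (order 3).
h: a_k = 4, 0, 16, 116/3, 76, 2272/15, 388, 274444/315, …
ICs: h(0) = 4, h′(0) = 0, h′′(0) = 32.

f: a_k = 4, 4, 16, 28, 76, 160, 388, 868, …
g: a_k = 0, -4, 0, 32/3, 0, -128/15, 0, 1024/315, …
Weyl lclm of L_f,L_g ⇒ L₀ (ord ≤ 3).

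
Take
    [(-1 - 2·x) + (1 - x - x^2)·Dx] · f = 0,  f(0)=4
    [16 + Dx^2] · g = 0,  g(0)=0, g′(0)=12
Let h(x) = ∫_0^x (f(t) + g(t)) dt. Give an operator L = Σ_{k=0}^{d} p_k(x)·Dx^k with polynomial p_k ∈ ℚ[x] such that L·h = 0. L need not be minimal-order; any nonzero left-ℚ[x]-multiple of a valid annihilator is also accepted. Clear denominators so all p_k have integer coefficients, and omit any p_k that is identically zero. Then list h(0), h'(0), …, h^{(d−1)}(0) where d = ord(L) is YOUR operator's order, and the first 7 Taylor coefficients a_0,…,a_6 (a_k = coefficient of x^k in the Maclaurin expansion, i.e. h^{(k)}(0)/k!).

L = (272 + 384·x - 352·x^2 + 192·x^3 + 640·x^4 + 256·x^5)·Dx + (-160 + 368·x + 32·x^2 - 544·x^3 + 48·x^4 + 384·x^5 + 128·x^6)·Dx^2 + (17 + 24·x - 22·x^2 + 12·x^3 + 40·x^4 + 16·x^5)·Dx^3 + (-10 + 23·x + 2·x^2 - 34·x^3 + 3·x^4 + 24·x^5 + 8·x^6)·Dx^4  (order 4).
h: a_k = 0, 4, 8, 8/3, -5, 4, 48/5, …
ICs: h(0) = 0, h′(0) = 4, h′′(0) = 16, h′′′(0) = 16.

f: a_k = 4, 4, 8, 12, 20, 32, 52, …
g: a_k = 0, 12, 0, -32, 0, 128/5, 0, …
L₀ := lclm(L_f,L_g); ord L₀ ≤ 1+2.
h=∫₀ˣh₀: take L = L₀·Dx.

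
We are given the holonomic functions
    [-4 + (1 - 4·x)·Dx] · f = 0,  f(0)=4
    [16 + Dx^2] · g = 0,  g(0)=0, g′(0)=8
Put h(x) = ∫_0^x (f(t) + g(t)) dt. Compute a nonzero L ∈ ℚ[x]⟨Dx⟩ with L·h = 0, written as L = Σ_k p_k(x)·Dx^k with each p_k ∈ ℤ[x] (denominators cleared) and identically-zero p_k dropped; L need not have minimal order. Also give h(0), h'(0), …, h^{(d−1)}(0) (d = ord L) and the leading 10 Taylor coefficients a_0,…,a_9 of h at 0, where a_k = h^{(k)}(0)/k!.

f: a_k = 4, 16, 64, 256, 1024, 4096, 16384, 65536, 262144, 1048576, …
g: a_k = 0, 8, 0, -64/3, 0, 256/15, 0, -2048/315, 0, 4096/2835, …
Weyl lclm of L_f,L_g ⇒ L₀ (ord ≤ 3).
Integrate: L := L₀·Dx.
L = (448 - 512·x + 1024·x^2)·Dx + (-48 + 320·x - 768·x^2 + 1024·x^3)·Dx^2 + (28 - 32·x + 64·x^2)·Dx^3 + (-3 + 20·x - 48·x^2 + 64·x^3)·Dx^4  (order 4).
h: a_k = 0, 4, 12, 64/3, 176/3, 1024/5, 30848/45, 16384/7, 2580224/315, 262144/9, …
ICs: h(0) = 0, h′(0) = 4, h′′(0) = 24, h′′′(0) = 128.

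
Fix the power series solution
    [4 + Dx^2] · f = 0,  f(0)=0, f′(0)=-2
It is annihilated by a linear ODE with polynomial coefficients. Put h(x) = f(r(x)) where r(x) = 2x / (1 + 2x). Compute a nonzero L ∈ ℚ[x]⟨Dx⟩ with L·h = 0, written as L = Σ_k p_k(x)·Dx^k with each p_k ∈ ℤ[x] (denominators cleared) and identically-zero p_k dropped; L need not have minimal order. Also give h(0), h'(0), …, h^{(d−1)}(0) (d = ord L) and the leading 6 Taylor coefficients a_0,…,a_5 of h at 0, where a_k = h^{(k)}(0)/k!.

L = 16 + (4 + 24·x + 48·x^2 + 32·x^3)·Dx + (1 + 8·x + 24·x^2 + 32·x^3 + 16·x^4)·Dx^2  (order 2).
h: a_k = 0, -4, 8, -16/3, -32, 2752/15, …
ICs: h(0) = 0, h′(0) = -4.

f: a_k = 0, -2, 0, 4/3, 0, -4/15, …
Change of var in L_f (x↦r) gives L₀.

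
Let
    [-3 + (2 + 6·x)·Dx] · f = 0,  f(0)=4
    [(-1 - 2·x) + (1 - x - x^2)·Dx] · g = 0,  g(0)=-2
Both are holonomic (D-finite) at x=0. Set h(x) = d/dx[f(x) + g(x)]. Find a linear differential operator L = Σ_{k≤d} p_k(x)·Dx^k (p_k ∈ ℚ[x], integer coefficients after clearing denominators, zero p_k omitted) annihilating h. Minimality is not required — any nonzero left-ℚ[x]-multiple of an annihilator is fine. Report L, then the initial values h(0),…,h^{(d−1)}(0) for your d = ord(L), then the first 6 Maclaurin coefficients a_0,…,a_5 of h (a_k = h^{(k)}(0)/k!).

f: a_k = 4, 6, -9/2, 27/4, -405/32, 1701/64, …
g: a_k = -2, -2, -4, -6, -10, -16, …
h₀=f+g: left-lcm gives L₀, ord ≤ 2.
Derive L from L₀ (diff closure).
L = (-216 - 666·x - 972·x^2 - 468·x^3 - 270·x^4) + (-45 - 624·x - 2079·x^2 - 2688·x^3 - 1737·x^4 - 810·x^5)·Dx + (22 + 122·x + 146·x^2 - 162·x^3 - 426·x^4 - 474·x^5 - 180·x^6)·Dx^2  (order 2).
h: a_k = 4, -17, 9/4, -725/8, 3385/64, -65895/128, …
ICs: h(0) = 4, h′(0) = -17.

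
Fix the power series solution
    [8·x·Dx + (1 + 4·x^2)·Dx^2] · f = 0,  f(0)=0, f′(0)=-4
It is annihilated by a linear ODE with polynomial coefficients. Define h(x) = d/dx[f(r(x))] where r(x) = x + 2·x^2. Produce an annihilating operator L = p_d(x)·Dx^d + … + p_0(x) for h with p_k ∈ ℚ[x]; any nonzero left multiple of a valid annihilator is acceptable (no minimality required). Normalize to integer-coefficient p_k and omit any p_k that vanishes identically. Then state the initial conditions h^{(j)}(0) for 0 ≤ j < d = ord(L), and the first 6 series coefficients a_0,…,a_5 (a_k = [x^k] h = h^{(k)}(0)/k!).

L = (-4 + 8·x + 64·x^2 + 192·x^3 + 192·x^4) + (1 + 4·x + 4·x^2 + 32·x^3 + 80·x^4 + 64·x^5)·Dx  (order 1).
h: a_k = -4, -16, 16, 128, 256, -512, …
ICs: h(0) = -4.

f: a_k = 0, -4, 0, 16/3, 0, -64/5, …
h₀=f(r): pull back L_f along r ⇒ L₀.
h=h₀': d/dx-closure on L₀ ⇒ L.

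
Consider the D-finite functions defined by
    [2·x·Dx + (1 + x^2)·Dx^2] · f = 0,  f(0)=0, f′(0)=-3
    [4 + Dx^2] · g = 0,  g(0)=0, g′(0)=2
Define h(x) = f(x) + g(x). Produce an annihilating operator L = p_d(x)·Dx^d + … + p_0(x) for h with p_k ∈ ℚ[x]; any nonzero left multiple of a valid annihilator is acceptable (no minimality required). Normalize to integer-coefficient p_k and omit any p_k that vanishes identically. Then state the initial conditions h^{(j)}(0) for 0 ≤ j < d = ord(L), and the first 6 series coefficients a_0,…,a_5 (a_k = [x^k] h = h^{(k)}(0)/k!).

f: a_k = 0, -3, 0, 1, 0, -3/5, …
g: a_k = 0, 2, 0, -4/3, 0, 4/15, …
Weyl lclm of L_f,L_g ⇒ L₀ (ord ≤ 4).
L = (-32·x + 80·x^3 + 16·x^5)·Dx + (4 + 32·x^2 + 36·x^4 + 8·x^6)·Dx^2 + (-8·x + 20·x^3 + 4·x^5)·Dx^3 + (1 + 8·x^2 + 9·x^4 + 2·x^6)·Dx^4  (order 4).
h: a_k = 0, -1, 0, -1/3, 0, -1/3, …
ICs: h(0) = 0, h′(0) = -1, h′′(0) = 0, h′′′(0) = -2.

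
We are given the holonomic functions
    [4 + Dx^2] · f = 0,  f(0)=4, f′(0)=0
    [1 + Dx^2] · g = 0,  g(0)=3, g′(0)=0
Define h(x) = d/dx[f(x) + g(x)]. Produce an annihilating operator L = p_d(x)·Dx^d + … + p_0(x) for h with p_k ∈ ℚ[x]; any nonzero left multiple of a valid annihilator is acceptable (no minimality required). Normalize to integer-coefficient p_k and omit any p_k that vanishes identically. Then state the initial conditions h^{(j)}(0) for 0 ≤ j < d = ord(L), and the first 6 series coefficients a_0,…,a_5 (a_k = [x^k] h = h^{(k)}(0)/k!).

f: a_k = 4, 0, -8, 0, 8/3, 0, …
g: a_k = 3, 0, -3/2, 0, 1/8, 0, …
L₀ := lclm(L_f,L_g); ord L₀ ≤ 2+2.
h=h₀': d/dx-closure on L₀ ⇒ L.
L = 4 + 5·Dx^2 + Dx^4  (order 4).
h: a_k = 0, -19, 0, 67/6, 0, -259/120, …
ICs: h(0) = 0, h′(0) = -19, h′′(0) = 0, h′′′(0) = 67.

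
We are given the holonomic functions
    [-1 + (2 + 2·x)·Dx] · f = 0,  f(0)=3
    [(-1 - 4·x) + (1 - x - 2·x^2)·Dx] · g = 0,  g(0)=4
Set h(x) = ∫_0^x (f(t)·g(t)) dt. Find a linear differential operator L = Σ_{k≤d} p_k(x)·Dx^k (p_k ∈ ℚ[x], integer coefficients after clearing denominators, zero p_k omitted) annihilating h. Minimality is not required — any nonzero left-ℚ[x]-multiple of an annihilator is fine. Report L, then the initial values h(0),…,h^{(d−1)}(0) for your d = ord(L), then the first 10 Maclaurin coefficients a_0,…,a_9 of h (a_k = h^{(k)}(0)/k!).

L = (3 + 6·x)·Dx + (-2 + 2·x + 4·x^2)·Dx^2  (order 2).
h: a_k = 0, 12, 9, 27/2, 309/16, 5049/160, 6669/128, 160749/1792, 641709/4096, 2283777/8192, …
ICs: h(0) = 0, h′(0) = 12.

f: a_k = 3, 3/2, -3/8, 3/16, -15/128, 21/256, -63/1024, 99/2048, -1287/32768, 2145/65536, …
g: a_k = 4, 4, 12, 20, 44, 84, 172, 340, 684, 1364, …
Product ⇒ symmetric product L₀, ord ≤ 1.
h=∫h₀ ⇒ L = L₀·Dx.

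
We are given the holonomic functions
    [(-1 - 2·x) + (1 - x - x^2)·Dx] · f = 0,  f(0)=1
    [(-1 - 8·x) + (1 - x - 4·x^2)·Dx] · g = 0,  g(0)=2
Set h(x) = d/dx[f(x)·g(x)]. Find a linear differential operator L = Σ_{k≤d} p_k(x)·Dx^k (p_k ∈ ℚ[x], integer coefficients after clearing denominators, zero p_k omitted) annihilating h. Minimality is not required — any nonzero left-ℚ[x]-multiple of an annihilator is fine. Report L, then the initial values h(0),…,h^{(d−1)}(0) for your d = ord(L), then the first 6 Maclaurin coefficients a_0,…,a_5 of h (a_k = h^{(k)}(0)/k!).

f: a_k = 1, 1, 2, 3, 5, 8, …
g: a_k = 2, 2, 10, 18, 58, 130, …
f·g: L₀ = L_f ⊗_s L_g, ord ≤ 1·1.
h₀' ⇒ L via d/dx closure of L₀.
L = (16 + 18·x - 12·x^2 - 352·x^3 + 12·x^4 + 600·x^5 + 320·x^6) + (-2 - 4·x + 39·x^2 + 8·x^3 - 140·x^4 - 21·x^5 + 140·x^6 + 64·x^7)·Dx  (order 1).
h: a_k = 4, 32, 114, 448, 1400, 4524, …
ICs: h(0) = 4.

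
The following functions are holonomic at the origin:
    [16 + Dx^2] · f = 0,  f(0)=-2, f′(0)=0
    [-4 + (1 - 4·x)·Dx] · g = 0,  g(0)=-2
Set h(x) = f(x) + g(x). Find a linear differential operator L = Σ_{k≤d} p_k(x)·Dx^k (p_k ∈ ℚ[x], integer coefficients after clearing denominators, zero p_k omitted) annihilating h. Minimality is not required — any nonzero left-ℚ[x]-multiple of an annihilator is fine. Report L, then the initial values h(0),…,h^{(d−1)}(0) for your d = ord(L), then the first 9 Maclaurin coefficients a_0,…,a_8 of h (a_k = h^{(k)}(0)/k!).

f: a_k = -2, 0, 16, 0, -64/3, 0, 512/45, 0, -1024/315, …
g: a_k = -2, -8, -32, -128, -512, -2048, -8192, -32768, -131072, …
Weyl lclm of L_f,L_g ⇒ L₀ (ord ≤ 3).
L = (-448 + 512·x - 1024·x^2) + (48 - 320·x + 768·x^2 - 1024·x^3)·Dx + (-28 + 32·x - 64·x^2)·Dx^2 + (3 - 20·x + 48·x^2 - 64·x^3)·Dx^3  (order 3).
h: a_k = -4, -8, -16, -128, -1600/3, -2048, -368128/45, -32768, -41288704/315, …
ICs: h(0) = -4, h′(0) = -8, h′′(0) = -32.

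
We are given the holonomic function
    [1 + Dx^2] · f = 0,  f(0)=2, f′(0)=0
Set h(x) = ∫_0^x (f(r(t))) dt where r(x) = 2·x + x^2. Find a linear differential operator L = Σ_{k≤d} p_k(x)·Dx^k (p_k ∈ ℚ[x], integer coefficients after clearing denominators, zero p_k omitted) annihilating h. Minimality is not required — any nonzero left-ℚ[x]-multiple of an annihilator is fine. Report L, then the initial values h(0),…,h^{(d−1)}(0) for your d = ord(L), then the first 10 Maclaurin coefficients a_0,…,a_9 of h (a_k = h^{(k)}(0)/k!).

L = (4 + 12·x + 12·x^2 + 4·x^3)·Dx - Dx^2 + (1 + x)·Dx^3  (order 3).
h: a_k = 0, 2, 0, -4/3, -1, 1/15, 4/9, 82/315, 1/60, -719/11340, …
ICs: h(0) = 0, h′(0) = 2, h′′(0) = 0.

f: a_k = 2, 0, -1, 0, 1/12, 0, -1/360, 0, 1/20160, 0, …
f∘r: x↦r, Dx↦Dx/r' in L_f ⇒ L₀.
Integrate: L := L₀·Dx.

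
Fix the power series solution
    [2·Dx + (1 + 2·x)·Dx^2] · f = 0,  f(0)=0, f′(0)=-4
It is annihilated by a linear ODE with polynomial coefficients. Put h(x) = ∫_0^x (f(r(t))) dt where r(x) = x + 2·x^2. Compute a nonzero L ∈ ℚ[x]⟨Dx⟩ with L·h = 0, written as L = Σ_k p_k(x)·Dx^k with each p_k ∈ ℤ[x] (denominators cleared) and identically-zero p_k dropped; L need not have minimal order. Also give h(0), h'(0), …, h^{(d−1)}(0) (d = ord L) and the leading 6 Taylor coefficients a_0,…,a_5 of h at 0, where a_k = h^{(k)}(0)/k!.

L = (-2 + 8·x + 16·x^2)·Dx^2 + (1 + 6·x + 12·x^2 + 16·x^3)·Dx^3  (order 3).
h: a_k = 0, 0, -2, -4/3, 8/3, -8/5, …
ICs: h(0) = 0, h′(0) = 0, h′′(0) = -4.

f: a_k = 0, -4, 4, -16/3, 8, -64/5, …
f∘r: x↦r, Dx↦Dx/r' in L_f ⇒ L₀.
Integrate: L := L₀·Dx.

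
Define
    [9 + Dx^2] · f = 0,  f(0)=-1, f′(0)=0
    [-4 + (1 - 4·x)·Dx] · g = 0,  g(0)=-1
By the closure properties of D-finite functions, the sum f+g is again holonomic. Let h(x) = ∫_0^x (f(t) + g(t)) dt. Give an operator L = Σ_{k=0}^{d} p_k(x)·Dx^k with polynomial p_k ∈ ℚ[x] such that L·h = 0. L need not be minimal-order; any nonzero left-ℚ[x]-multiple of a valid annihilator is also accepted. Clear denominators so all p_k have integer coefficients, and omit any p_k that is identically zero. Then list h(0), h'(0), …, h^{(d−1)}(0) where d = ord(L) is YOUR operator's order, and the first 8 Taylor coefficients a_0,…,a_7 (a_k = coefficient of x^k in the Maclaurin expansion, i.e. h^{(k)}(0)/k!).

f: a_k = -1, 0, 9/2, 0, -27/8, 0, 81/80, 0, …
g: a_k = -1, -4, -16, -64, -256, -1024, -4096, -16384, …
f+g: L₀ = lclm(L_f,L_g), ord ≤ 2+1.
h=∫h₀ ⇒ L = L₀·Dx.
L = (-3780 + 2592·x - 5184·x^2)·Dx + (369 - 2124·x + 3888·x^2 - 5184·x^3)·Dx^2 + (-420 + 288·x - 576·x^2)·Dx^3 + (41 - 236·x + 432·x^2 - 576·x^3)·Dx^4  (order 4).
h: a_k = 0, -2, -2, -23/6, -16, -415/8, -512/3, -327599/560, …
ICs: h(0) = 0, h′(0) = -2, h′′(0) = -4, h′′′(0) = -23.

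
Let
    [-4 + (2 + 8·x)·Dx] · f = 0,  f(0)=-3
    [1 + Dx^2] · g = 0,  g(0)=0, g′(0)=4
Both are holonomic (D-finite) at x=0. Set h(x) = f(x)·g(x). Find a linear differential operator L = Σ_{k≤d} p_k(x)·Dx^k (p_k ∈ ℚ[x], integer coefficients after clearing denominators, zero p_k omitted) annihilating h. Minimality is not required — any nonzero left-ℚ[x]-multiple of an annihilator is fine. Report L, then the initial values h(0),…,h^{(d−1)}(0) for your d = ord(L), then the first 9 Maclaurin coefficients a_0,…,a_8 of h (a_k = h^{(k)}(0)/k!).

L = (13 + 8·x + 16·x^2) + (-4 - 16·x)·Dx + (1 + 8·x + 16·x^2)·Dx^2  (order 2).
h: a_k = 0, -12, -24, 26, -44, 1159/10, -1641/5, 83009/84, -653603/210, …
ICs: h(0) = 0, h′(0) = -12.

f: a_k = -3, -6, 6, -12, 30, -84, 252, -792, 2574, …
g: a_k = 0, 4, 0, -2/3, 0, 1/30, 0, -1/1260, 0, …
h₀=f·g: eliminate ⇒ L₀, order ≤ 1·2.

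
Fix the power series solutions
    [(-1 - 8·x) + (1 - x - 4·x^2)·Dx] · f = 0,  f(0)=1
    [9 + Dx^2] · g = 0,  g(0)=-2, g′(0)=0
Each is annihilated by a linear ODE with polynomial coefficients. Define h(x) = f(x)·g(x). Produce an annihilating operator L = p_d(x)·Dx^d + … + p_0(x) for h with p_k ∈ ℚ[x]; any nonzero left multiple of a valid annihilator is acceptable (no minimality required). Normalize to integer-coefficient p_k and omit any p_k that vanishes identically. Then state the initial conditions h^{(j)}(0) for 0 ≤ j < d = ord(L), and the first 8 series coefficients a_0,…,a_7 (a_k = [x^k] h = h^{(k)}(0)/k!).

f: a_k = 1, 1, 5, 9, 29, 65, 181, 441, …
g: a_k = -2, 0, 9, 0, -27/4, 0, 81/40, 0, …
L₀ := L_f ⊗_s L_g (sym. prod.), ord ≤ 2.
L = (-1 + 9·x + 36·x^2) + (2 + 16·x)·Dx + (-1 + x + 4·x^2)·Dx^2  (order 2).
h: a_k = -2, -2, -1, -9, -79/4, -223/4, -5309/40, -14229/40, …
ICs: h(0) = -2, h′(0) = -2.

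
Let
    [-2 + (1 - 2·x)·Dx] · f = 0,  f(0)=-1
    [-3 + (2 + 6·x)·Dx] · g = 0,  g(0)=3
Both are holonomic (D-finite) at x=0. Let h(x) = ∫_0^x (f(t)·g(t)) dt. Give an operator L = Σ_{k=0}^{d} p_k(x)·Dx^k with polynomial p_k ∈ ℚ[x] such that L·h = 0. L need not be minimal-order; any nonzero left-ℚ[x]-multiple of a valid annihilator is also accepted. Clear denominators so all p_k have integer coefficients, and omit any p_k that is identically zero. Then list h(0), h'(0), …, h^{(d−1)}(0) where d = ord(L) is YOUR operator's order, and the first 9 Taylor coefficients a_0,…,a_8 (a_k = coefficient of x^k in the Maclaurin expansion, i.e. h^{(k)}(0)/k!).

L = (7 + 6·x)·Dx + (-2 - 2·x + 12·x^2)·Dx^2  (order 2).
h: a_k = 0, -3, -21/4, -47/8, -645/64, -1821/128, -13841/512, -286257/7168, -1361541/16384, …
ICs: h(0) = 0, h′(0) = -3.

f: a_k = -1, -2, -4, -8, -16, -32, -64, -128, -256, …
g: a_k = 3, 9/2, -27/8, 81/16, -1215/128, 5103/256, -45927/1024, 216513/2048, -8444007/32768, …
Product ⇒ symmetric product L₀, ord ≤ 1.
Integrate: L := L₀·Dx.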